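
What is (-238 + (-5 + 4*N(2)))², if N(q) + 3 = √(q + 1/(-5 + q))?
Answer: 195155/3 - 680*√15 ≈ 62418.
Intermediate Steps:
N(q) = -3 + √(q + 1/(-5 + q))
(-238 + (-5 + 4*N(2)))² = (-238 + (-5 + 4*(-3 + √((1 + 2*(-5 + 2))/(-5 + 2)))))² = (-238 + (-5 + 4*(-3 + √((1 + 2*(-3))/(-3)))))² = (-238 + (-5 + 4*(-3 + √(-(1 - 6)/3))))² = (-238 + (-5 + 4*(-3 + √(-⅓*(-5)))))² = (-238 + (-5 + 4*(-3 + √(5/3))))² = (-238 + (-5 + 4*(-3 + √15/3)))² = (-238 + (-5 + (-12 + 4*√15/3)))² = (-238 + (-17 + 4*√15/3))² = (-255 + 4*√15/3)²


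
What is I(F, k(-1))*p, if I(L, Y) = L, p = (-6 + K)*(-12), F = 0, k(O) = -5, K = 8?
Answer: 0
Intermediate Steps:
p = -24 (p = (-6 + 8)*(-12) = 2*(-12) = -24)
I(F, k(-1))*p = 0*(-24) = 0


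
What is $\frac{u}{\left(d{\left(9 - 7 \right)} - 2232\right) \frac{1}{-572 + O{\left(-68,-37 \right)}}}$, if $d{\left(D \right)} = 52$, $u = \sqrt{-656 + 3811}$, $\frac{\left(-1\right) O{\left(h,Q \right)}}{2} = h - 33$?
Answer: $\frac{37 \sqrt{3155}}{218} \approx 9.5333$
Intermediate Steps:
$O{\left(h,Q \right)} = 66 - 2 h$ ($O{\left(h,Q \right)} = - 2 \left(h - 33\right) = - 2 \left(-33 + h\right) = 66 - 2 h$)
$u = \sqrt{3155} \approx 56.169$
$\frac{u}{\left(d{\left(9 - 7 \right)} - 2232\right) \frac{1}{-572 + O{\left(-68,-37 \right)}}} = \frac{\sqrt{3155}}{\left(52 - 2232\right) \frac{1}{-572 + \left(66 - -136\right)}} = \frac{\sqrt{3155}}{\left(-2180\right) \frac{1}{-572 + \left(66 + 136\right)}} = \frac{\sqrt{3155}}{\left(-2180\right) \frac{1}{-572 + 202}} = \frac{\sqrt{3155}}{\left(-2180\right) \frac{1}{-370}} = \frac{\sqrt{3155}}{\left(-2180\right) \left(- \frac{1}{370}\right)} = \frac{\sqrt{3155}}{\frac{218}{37}} = \sqrt{3155} \cdot \frac{37}{218} = \frac{37 \sqrt{3155}}{218}$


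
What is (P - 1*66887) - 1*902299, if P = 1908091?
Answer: 938905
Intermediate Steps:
(P - 1*66887) - 1*902299 = (1908091 - 1*66887) - 1*902299 = (1908091 - 66887) - 902299 = 1841204 - 902299 = 938905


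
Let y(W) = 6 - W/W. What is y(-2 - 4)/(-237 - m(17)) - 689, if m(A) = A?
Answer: -175011/254 ≈ -689.02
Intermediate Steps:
y(W) = 5 (y(W) = 6 - 1*1 = 6 - 1 = 5)
y(-2 - 4)/(-237 - m(17)) - 689 = 5/(-237 - 1*17) - 689 = 5/(-237 - 17) - 689 = 5/(-254) - 689 = 5*(-1/254) - 689 = -5/254 - 689 = -175011/254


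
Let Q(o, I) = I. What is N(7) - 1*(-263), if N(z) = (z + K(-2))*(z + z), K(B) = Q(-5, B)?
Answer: 333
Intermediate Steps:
K(B) = B
N(z) = 2*z*(-2 + z) (N(z) = (z - 2)*(z + z) = (-2 + z)*(2*z) = 2*z*(-2 + z))
N(7) - 1*(-263) = 2*7*(-2 + 7) - 1*(-263) = 2*7*5 + 263 = 70 + 263 = 333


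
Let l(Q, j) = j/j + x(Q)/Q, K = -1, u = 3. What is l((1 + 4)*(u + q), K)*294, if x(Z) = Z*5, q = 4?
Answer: 1764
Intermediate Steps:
x(Z) = 5*Z
l(Q, j) = 6 (l(Q, j) = j/j + (5*Q)/Q = 1 + 5 = 6)
l((1 + 4)*(u + q), K)*294 = 6*294 = 1764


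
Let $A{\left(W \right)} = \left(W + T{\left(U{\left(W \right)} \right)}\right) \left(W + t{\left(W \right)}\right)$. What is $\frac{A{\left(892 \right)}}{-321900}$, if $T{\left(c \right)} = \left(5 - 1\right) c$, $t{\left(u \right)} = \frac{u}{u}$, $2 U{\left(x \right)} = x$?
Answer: $- \frac{199139}{26825} \approx -7.4236$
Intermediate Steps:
$U{\left(x \right)} = \frac{x}{2}$
$t{\left(u \right)} = 1$
$T{\left(c \right)} = 4 c$
$A{\left(W \right)} = 3 W \left(1 + W\right)$ ($A{\left(W \right)} = \left(W + 4 \frac{W}{2}\right) \left(W + 1\right) = \left(W + 2 W\right) \left(1 + W\right) = 3 W \left(1 + W\right)$)
$\frac{A{\left(892 \right)}}{-321900} = \frac{3 \cdot 892 \left(1 + 892\right)}{-321900} = 3 \cdot 892 \cdot 893 \left(- \frac{1}{321900}\right) = 2389668 \left(- \frac{1}{321900}\right) = - \frac{199139}{26825}$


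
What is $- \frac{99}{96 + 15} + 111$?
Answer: $\frac{4074}{37} \approx 110.11$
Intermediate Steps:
$- \frac{99}{96 + 15} + 111 = - \frac{99}{111} + 111 = \left(-99\right) \frac{1}{111} + 111 = - \frac{33}{37} + 111 = \frac{4074}{37}$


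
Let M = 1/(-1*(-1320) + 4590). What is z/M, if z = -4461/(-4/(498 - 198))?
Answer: 1977338250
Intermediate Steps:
M = 1/5910 (M = 1/(1320 + 4590) = 1/5910 ≈ 0.00016920)
z = 334575 (z = -4461/(-4/300) = -4461/((1/300)*(-4)) = -4461/(-1/75) = -4461*(-75) = 334575)
z/M = 334575/(1/5910) = 334575*5910 = 1977338250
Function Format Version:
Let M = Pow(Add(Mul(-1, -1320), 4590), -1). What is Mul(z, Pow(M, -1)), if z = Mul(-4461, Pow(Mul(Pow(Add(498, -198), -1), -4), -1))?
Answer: 1977338250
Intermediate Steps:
M = Rational(1, 5910) (M = Pow(Add(1320, 4590), -1) = Pow(5910, -1) = Rational(1, 5910) ≈ 0.00016920)
z = 334575 (z = Mul(-4461, Pow(Mul(Pow(300, -1), -4), -1)) = Mul(-4461, Pow(Mul(Rational(1, 300), -4), -1)) = Mul(-4461, Pow(Rational(-1, 75), -1)) = Mul(-4461, -75) = 334575)
Mul(z, Pow(M, -1)) = Mul(334575, Pow(Rational(1, 5910), -1)) = Mul(334575, 5910) = 1977338250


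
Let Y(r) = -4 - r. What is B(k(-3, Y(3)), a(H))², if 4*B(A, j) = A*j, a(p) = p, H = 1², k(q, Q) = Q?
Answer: 49/16 ≈ 3.0625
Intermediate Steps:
H = 1
B(A, j) = A*j/4 (B(A, j) = (A*j)/4 = A*j/4)
B(k(-3, Y(3)), a(H))² = ((¼)*(-4 - 1*3)*1)² = ((¼)*(-4 - 3)*1)² = ((¼)*(-7)*1)² = (-7/4)² = 49/16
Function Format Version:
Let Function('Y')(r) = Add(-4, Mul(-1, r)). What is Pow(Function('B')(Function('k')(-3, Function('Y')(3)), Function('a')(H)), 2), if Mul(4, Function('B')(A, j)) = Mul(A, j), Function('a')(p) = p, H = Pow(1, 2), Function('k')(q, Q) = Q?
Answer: Rational(49, 16) ≈ 3.0625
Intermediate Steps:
H = 1
Function('B')(A, j) = Mul(Rational(1, 4), A, j) (Function('B')(A, j) = Mul(Rational(1, 4), Mul(A, j)) = Mul(Rational(1, 4), A, j))
Pow(Function('B')(Function('k')(-3, Function('Y')(3)), Function('a')(H)), 2) = Pow(Mul(Rational(1, 4), Add(-4, Mul(-1, 3)), 1), 2) = Pow(Mul(Rational(1, 4), Add(-4, -3), 1), 2) = Pow(Mul(Rational(1, 4), -7, 1), 2) = Pow(Rational(-7, 4), 2) = Rational(49, 16)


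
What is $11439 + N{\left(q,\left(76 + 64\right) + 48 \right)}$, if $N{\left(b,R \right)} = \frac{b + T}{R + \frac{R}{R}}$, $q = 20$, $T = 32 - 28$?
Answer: $\frac{720665}{63} \approx 11439.0$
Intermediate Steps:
$T = 4$
$N{\left(b,R \right)} = \frac{4 + b}{1 + R}$ ($N{\left(b,R \right)} = \frac{b + 4}{R + \frac{R}{R}} = \frac{4 + b}{R + 1} = \frac{4 + b}{1 + R}$)
$11439 + N{\left(q,\left(76 + 64\right) + 48 \right)} = 11439 + \frac{4 + 20}{1 + \left(\left(76 + 64\right) + 48\right)} = 11439 + \frac{1}{1 + \left(140 + 48\right)} 24 = 11439 + \frac{1}{1 + 188} \cdot 24 = 11439 + \frac{1}{189} \cdot 24 = 11439 + \frac{8}{63} = \frac{720665}{63}$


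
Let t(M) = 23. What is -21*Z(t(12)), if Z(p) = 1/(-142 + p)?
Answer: 3/17 ≈ 0.17647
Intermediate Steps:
-21*Z(t(12)) = -21/(-142 + 23) = -21/(-119) = -21*(-1/119) = 3/17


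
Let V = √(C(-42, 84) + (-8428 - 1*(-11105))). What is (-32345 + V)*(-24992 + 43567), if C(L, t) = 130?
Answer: -600808375 + 18575*√2807 ≈ -5.9982e+8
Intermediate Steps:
V = √2807 (V = √(130 + (-8428 - 1*(-11105))) = √(130 + (-8428 + 11105)) = √(130 + 2677) = √2807 ≈ 52.981)
(-32345 + V)*(-24992 + 43567) = (-32345 + √2807)*(-24992 + 43567) = (-32345 + √2807)*18575 = -600808375 + 18575*√2807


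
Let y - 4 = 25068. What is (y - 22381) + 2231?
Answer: 4922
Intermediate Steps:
y = 25072 (y = 4 + 25068 = 25072)
(y - 22381) + 2231 = (25072 - 22381) + 2231 = 2691 + 2231 = 4922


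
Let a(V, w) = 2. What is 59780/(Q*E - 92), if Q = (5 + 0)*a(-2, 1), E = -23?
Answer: -4270/23 ≈ -185.65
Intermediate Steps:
Q = 10 (Q = (5 + 0)*2 = 5*2 = 10)
59780/(Q*E - 92) = 59780/(10*(-23) - 92) = 59780/(-230 - 92) = 59780/(-322) = 59780*(-1/322) = -4270/23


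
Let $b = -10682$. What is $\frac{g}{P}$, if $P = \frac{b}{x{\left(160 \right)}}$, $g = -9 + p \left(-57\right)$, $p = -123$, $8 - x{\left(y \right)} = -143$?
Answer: $- \frac{528651}{5341} \approx -98.98$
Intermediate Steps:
$x{\left(y \right)} = 151$ ($x{\left(y \right)} = 8 - -143 = 8 + 143 = 151$)
$g = 7002$ ($g = -9 - -7011 = -9 + 7011 = 7002$)
$P = - \frac{10682}{151} \approx -70.742$
$\frac{g}{P} = \frac{7002}{- \frac{10682}{151}} = 7002 \left(- \frac{151}{10682}\right) = - \frac{528651}{5341}$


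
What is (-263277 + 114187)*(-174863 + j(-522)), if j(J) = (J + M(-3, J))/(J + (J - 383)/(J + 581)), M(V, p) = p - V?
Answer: 826498346054300/31703 ≈ 2.6070e+10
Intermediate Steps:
j(J) = (3 + 2*J)/(J + (-383 + J)/(581 + J)) (j(J) = (J + (J - 1*(-3)))/(J + (J - 383)/(J + 581)) = (J + (J + 3))/(J + (-383 + J)/(581 + J)) = (J + (3 + J))/(J + (-383 + J)/(581 + J)) = (3 + 2*J)/(J + (-383 + J)/(581 + J)))
(-263277 + 114187)*(-174863 + j(-522)) = (-263277 + 114187)*(-174863 + (1743 + 2*(-522)² + 1165*(-522))/(-383 + (-522)² + 582*(-522))) = -149090*(-174863 + (1743 + 2*272484 - 608130)/(-383 + 272484 - 303804)) = -149090*(-174863 + (1743 + 544968 - 608130)/(-31703)) = -149090*(-174863 - 1/31703*(-61419)) = -149090*(-174863 + 61419/31703) = -149090*(-5543620270/31703) = 826498346054300/31703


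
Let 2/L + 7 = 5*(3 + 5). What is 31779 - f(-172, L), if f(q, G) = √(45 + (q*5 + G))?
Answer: 31779 - I*√887469/33 ≈ 31779.0 - 28.547*I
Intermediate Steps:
L = 2/33 (L = 2/(-7 + 5*(3 + 5)) = 2/(-7 + 5*8) = 2/(-7 + 40) = 2/33 ≈ 0.060606)
f(q, G) = √(45 + G + 5*q) (f(q, G) = √(45 + (5*q + G)) = √(45 + (G + 5*q)) = √(45 + G + 5*q))
31779 - f(-172, L) = 31779 - √(45 + 2/33 + 5*(-172)) = 31779 - √(45 + 2/33 - 860) = 31779 - √(-26893/33) = 31779 - I*√887469/33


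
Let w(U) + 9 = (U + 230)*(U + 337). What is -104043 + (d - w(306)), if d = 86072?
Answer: -362610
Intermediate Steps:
w(U) = -9 + (230 + U)*(337 + U) (w(U) = -9 + (U + 230)*(U + 337) = -9 + (230 + U)*(337 + U))
-104043 + (d - w(306)) = -104043 + (86072 - (77501 + 306² + 567*306)) = -104043 + (86072 - (77501 + 93636 + 173502)) = -104043 + (86072 - 1*344639) = -104043 + (86072 - 344639) = -104043 - 258567 = -362610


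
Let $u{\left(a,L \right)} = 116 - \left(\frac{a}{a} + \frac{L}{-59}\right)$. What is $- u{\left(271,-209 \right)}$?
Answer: $- \frac{6576}{59} \approx -111.46$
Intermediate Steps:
$u{\left(a,L \right)} = 115 + \frac{L}{59}$ ($u{\left(a,L \right)} = 116 - \left(1 + L \left(- \frac{1}{59}\right)\right) = 116 - \left(1 - \frac{L}{59}\right) = 116 + \left(-1 + \frac{L}{59}\right) = 115 + \frac{L}{59}$)
$- u{\left(271,-209 \right)} = - (115 + \frac{1}{59} \left(-209\right)) = - (115 - \frac{209}{59}) = \left(-1\right) \frac{6576}{59} = - \frac{6576}{59}$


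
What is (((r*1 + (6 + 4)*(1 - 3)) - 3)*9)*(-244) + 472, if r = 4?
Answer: 42196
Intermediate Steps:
(((r*1 + (6 + 4)*(1 - 3)) - 3)*9)*(-244) + 472 = (((4*1 + (6 + 4)*(1 - 3)) - 3)*9)*(-244) + 472 = (((4 + 10*(-2)) - 3)*9)*(-244) + 472 = (((4 - 20) - 3)*9)*(-244) + 472 = ((-16 - 3)*9)*(-244) + 472 = -19*9*(-244) + 472 = -171*(-244) + 472 = 41724 + 472 = 42196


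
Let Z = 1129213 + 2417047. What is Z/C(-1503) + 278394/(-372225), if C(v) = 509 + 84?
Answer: 439947180286/73576475 ≈ 5979.5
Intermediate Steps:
C(v) = 593
Z = 3546260
Z/C(-1503) + 278394/(-372225) = 3546260/593 + 278394/(-372225) = 3546260*(1/593) + 278394*(-1/372225) = 3546260/593 - 92798/124075 = 439947180286/73576475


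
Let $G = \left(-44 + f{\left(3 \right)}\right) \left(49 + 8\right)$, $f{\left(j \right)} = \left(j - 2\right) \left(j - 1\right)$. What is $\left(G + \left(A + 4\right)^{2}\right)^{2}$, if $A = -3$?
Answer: $5726449$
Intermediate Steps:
$f{\left(j \right)} = \left(-1 + j\right) \left(-2 + j\right)$ ($f{\left(j \right)} = \left(-2 + j\right) \left(-1 + j\right) = \left(-1 + j\right) \left(-2 + j\right)$)
$G = -2394$ ($G = \left(-44 + \left(2 + 3^{2} - 9\right)\right) \left(49 + 8\right) = \left(-44 + \left(2 + 9 - 9\right)\right) 57 = \left(-44 + 2\right) 57 = \left(-42\right) 57 = -2394$)
$\left(G + \left(A + 4\right)^{2}\right)^{2} = \left(-2394 + \left(-3 + 4\right)^{2}\right)^{2} = \left(-2394 + 1^{2}\right)^{2} = \left(-2394 + 1\right)^{2} = \left(-2393\right)^{2} = 5726449$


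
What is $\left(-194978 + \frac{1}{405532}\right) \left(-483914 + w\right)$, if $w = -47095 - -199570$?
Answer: $\frac{26206821505876505}{405532} \approx 6.4623 \cdot 10^{10}$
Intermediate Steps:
$w = 152475$ ($w = -47095 + 199570 = 152475$)
$\left(-194978 + \frac{1}{405532}\right) \left(-483914 + w\right) = \left(-194978 + \frac{1}{405532}\right) \left(-483914 + 152475\right) = \left(-194978 + \frac{1}{405532}\right) \left(-331439\right) = \left(- \frac{79069818295}{405532}\right) \left(-331439\right) = \frac{26206821505876505}{405532}$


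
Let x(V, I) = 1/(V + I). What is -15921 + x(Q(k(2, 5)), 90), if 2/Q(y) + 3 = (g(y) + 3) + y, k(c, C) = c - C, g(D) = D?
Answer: -4282746/269 ≈ -15921.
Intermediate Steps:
Q(y) = 1/y (Q(y) = 2/(-3 + ((y + 3) + y)) = 2/(-3 + ((3 + y) + y)) = 2/(-3 + (3 + 2*y)) = 2/((2*y)) = 2*(1/(2*y)) = 1/y)
x(V, I) = 1/(I + V)
-15921 + x(Q(k(2, 5)), 90) = -15921 + 1/(90 + 1/(2 - 1*5)) = -15921 + 1/(90 + 1/(2 - 5)) = -15921 + 1/(90 + 1/(-3)) = -15921 + 1/(90 - ⅓) = -15921 + 1/(269/3) = -15921 + 3/269 = -4282746/269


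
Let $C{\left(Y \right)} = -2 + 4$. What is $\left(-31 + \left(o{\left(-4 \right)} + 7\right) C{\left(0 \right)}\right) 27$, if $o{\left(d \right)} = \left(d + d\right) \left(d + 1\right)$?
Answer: $837$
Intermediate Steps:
$o{\left(d \right)} = 2 d \left(1 + d\right)$
$C{\left(Y \right)} = 2$
$\left(-31 + \left(o{\left(-4 \right)} + 7\right) C{\left(0 \right)}\right) 27 = \left(-31 + \left(2 \left(-4\right) \left(1 - 4\right) + 7\right) 2\right) 27 = \left(-31 + \left(2 \left(-4\right) \left(-3\right) + 7\right) 2\right) 27 = \left(-31 + \left(24 + 7\right) 2\right) 27 = \left(-31 + 31 \cdot 2\right) 27 = \left(-31 + 62\right) 27 = 31 \cdot 27 = 837$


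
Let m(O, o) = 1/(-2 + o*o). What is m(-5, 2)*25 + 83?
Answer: 191/2 ≈ 95.500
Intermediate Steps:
m(O, o) = 1/(-2 + o²)
m(-5, 2)*25 + 83 = 25/(-2 + 2²) + 83 = 25/(-2 + 4) + 83 = 25/2 + 83 = 191/2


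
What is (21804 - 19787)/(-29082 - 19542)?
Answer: -2017/48624 ≈ -0.041482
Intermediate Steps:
(21804 - 19787)/(-29082 - 19542) = 2017/(-48624) = 2017*(-1/48624) = -2017/48624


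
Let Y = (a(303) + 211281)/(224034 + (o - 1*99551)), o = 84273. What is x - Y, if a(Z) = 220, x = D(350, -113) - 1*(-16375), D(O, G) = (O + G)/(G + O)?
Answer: 3418376755/208756 ≈ 16375.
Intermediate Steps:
D(O, G) = 1 (D(O, G) = (G + O)/(G + O) = 1)
x = 16376 (x = 1 - 1*(-16375) = 1 + 16375 = 16376)
Y = 211501/208756 (Y = (220 + 211281)/(224034 + (84273 - 1*99551)) = 211501/(224034 + (84273 - 99551)) = 211501/(224034 - 15278) = 211501/208756 ≈ 1.0131)
x - Y = 16376 - 1*211501/208756 = 16376 - 211501/208756 = 3418376755/208756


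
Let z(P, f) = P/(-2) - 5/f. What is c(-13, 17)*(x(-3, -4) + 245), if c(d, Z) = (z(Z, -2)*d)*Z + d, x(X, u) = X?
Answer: 317746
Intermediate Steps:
z(P, f) = -5/f - P/2 (z(P, f) = P*(-½) - 5/f = -P/2 - 5/f = -5/f - P/2)
c(d, Z) = d + Z*d*(5/2 - Z/2) (c(d, Z) = ((-5/(-2) - Z/2)*d)*Z + d = ((-5*(-½) - Z/2)*d)*Z + d = ((5/2 - Z/2)*d)*Z + d = (d*(5/2 - Z/2))*Z + d = Z*d*(5/2 - Z/2) + d = d + Z*d*(5/2 - Z/2))
c(-13, 17)*(x(-3, -4) + 245) = (-½*(-13)*(-2 + 17*(-5 + 17)))*(-3 + 245) = -½*(-13)*(-2 + 17*12)*242 = -½*(-13)*(-2 + 204)*242 = -½*(-13)*202*242 = 1313*242 = 317746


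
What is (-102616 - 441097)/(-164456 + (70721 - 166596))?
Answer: 543713/260331 ≈ 2.0885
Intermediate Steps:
(-102616 - 441097)/(-164456 + (70721 - 166596)) = -543713/(-164456 - 95875) = -543713/(-260331) = -543713*(-1/260331) = 543713/260331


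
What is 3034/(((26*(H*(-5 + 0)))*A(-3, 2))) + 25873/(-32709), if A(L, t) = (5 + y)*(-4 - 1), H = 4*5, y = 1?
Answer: -319809149/425217000 ≈ -0.75211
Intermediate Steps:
H = 20
A(L, t) = -30 (A(L, t) = (5 + 1)*(-4 - 1) = 6*(-5) = -30)
3034/(((26*(H*(-5 + 0)))*A(-3, 2))) + 25873/(-32709) = 3034/(((26*(20*(-5 + 0)))*(-30))) + 25873/(-32709) = 3034/(((26*(20*(-5)))*(-30))) + 25873*(-1/32709) = 3034/(((26*(-100))*(-30))) - 25873/32709 = 3034/((-2600*(-30))) - 25873/32709 = 3034/78000 - 25873/32709 = 3034*(1/78000) - 25873/32709 = 1517/39000 - 25873/32709 = -319809149/425217000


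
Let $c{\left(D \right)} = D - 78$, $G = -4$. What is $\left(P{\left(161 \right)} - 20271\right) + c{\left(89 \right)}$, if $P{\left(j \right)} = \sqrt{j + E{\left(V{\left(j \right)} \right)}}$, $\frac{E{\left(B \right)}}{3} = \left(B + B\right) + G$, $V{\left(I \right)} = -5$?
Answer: $-20260 + \sqrt{119} \approx -20249.0$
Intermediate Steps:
$c{\left(D \right)} = -78 + D$
$E{\left(B \right)} = -12 + 6 B$ ($E{\left(B \right)} = 3 \left(\left(B + B\right) - 4\right) = 3 \left(2 B - 4\right) = 3 \left(-4 + 2 B\right) = -12 + 6 B$)
$P{\left(j \right)} = \sqrt{-42 + j}$ ($P{\left(j \right)} = \sqrt{j + \left(-12 + 6 \left(-5\right)\right)} = \sqrt{j - 42} = \sqrt{-42 + j}$)
$\left(P{\left(161 \right)} - 20271\right) + c{\left(89 \right)} = \left(\sqrt{-42 + 161} - 20271\right) + \left(-78 + 89\right) = \left(\sqrt{119} - 20271\right) + 11 = \left(-20271 + \sqrt{119}\right) + 11 = -20260 + \sqrt{119}$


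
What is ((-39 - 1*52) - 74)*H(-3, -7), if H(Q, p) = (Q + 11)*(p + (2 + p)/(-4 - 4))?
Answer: 8415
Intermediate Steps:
H(Q, p) = (11 + Q)*(-¼ + 7*p/8) (H(Q, p) = (11 + Q)*(p + (2 + p)/(-8)) = (11 + Q)*(p + (2 + p)*(-⅛)) = (11 + Q)*(p + (-¼ - p/8)) = (11 + Q)*(-¼ + 7*p/8))
((-39 - 1*52) - 74)*H(-3, -7) = ((-39 - 1*52) - 74)*(-11/4 - ¼*(-3) + (77/8)*(-7) + (7/8)*(-3)*(-7)) = ((-39 - 52) - 74)*(-11/4 + ¾ - 539/8 + 147/8) = (-91 - 74)*(-51) = -165*(-51) = 8415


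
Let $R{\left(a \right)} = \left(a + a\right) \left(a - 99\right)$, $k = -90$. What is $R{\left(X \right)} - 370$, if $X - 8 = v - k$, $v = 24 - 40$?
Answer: $-3158$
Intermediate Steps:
$v = -16$ ($v = 24 - 40 = -16$)
$X = 82$ ($X = 8 - -74 = 8 + \left(-16 + 90\right) = 8 + 74 = 82$)
$R{\left(a \right)} = 2 a \left(-99 + a\right)$
$R{\left(X \right)} - 370 = 2 \cdot 82 \left(-99 + 82\right) - 370 = 2 \cdot 82 \left(-17\right) - 370 = -2788 - 370 = -3158$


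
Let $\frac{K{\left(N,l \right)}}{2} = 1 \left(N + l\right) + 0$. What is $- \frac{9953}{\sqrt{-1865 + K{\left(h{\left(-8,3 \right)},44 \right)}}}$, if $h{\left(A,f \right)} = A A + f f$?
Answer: $\frac{9953 i \sqrt{1631}}{1631} \approx 246.45 i$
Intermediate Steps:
$h{\left(A,f \right)} = A^{2} + f^{2}$
$K{\left(N,l \right)} = 2 N + 2 l$ ($K{\left(N,l \right)} = 2 \left(1 \left(N + l\right) + 0\right) = 2 \left(\left(N + l\right) + 0\right) = 2 \left(N + l\right) = 2 N + 2 l$)
$- \frac{9953}{\sqrt{-1865 + K{\left(h{\left(-8,3 \right)},44 \right)}}} = - \frac{9953}{\sqrt{-1865 + \left(2 \left(\left(-8\right)^{2} + 3^{2}\right) + 2 \cdot 44\right)}} = - \frac{9953}{\sqrt{-1865 + \left(2 \left(64 + 9\right) + 88\right)}} = - \frac{9953}{\sqrt{-1865 + \left(2 \cdot 73 + 88\right)}} = - \frac{9953}{\sqrt{-1865 + \left(146 + 88\right)}} = - \frac{9953}{\sqrt{-1865 + 234}} = - \frac{9953}{\sqrt{-1631}} = - \frac{9953}{i \sqrt{1631}} = - 9953 \left(- \frac{i \sqrt{1631}}{1631}\right) = \frac{9953 i \sqrt{1631}}{1631}$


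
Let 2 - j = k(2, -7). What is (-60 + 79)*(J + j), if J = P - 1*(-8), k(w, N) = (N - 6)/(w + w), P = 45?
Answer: 4427/4 ≈ 1106.8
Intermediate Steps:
k(w, N) = (-6 + N)/(2*w) (k(w, N) = (-6 + N)/((2*w)) = (-6 + N)*(1/(2*w)) = (-6 + N)/(2*w))
j = 21/4 (j = 2 - (-6 - 7)/(2*2) = 2 - (-13)/(2*2) = 2 - 1*(-13/4) = 2 + 13/4 = 21/4 ≈ 5.2500)
J = 53 (J = 45 - 1*(-8) = 45 + 8 = 53)
(-60 + 79)*(J + j) = (-60 + 79)*(53 + 21/4) = 19*(233/4) = 4427/4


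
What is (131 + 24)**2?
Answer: 24025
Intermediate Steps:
(131 + 24)**2 = 155**2 = 24025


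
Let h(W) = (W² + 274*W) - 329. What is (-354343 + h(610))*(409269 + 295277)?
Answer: 130036646128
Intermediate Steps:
h(W) = -329 + W² + 274*W
(-354343 + h(610))*(409269 + 295277) = (-354343 + (-329 + 610² + 274*610))*(409269 + 295277) = (-354343 + (-329 + 372100 + 167140))*704546 = (-354343 + 538911)*704546 = 184568*704546 = 130036646128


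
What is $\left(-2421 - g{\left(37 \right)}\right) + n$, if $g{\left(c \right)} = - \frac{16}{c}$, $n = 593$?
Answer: $- \frac{67620}{37} \approx -1827.6$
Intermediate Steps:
$\left(-2421 - g{\left(37 \right)}\right) + n = \left(-2421 - - \frac{16}{37}\right) + 593 = \left(-2421 + \frac{16}{37}\right) + 593 = - \frac{89561}{37} + 593 = - \frac{67620}{37}$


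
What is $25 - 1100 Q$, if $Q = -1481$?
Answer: $1629125$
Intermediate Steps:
$25 - 1100 Q = 25 - -1629100 = 25 + 1629100 = 1629125$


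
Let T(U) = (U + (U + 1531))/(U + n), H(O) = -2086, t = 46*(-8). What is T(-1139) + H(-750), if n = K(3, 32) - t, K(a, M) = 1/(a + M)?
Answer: -56262479/26984 ≈ -2085.0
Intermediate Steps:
K(a, M) = 1/(M + a)
t = -368
n = 12881/35 (n = 1/(32 + 3) - 1*(-368) = 1/35 + 368 = 12881/35 ≈ 368.03)
T(U) = (1531 + 2*U)/(12881/35 + U) (T(U) = (U + (U + 1531))/(U + 12881/35) = (U + (1531 + U))/(12881/35 + U) = (1531 + 2*U)/(12881/35 + U))
T(-1139) + H(-750) = 35*(1531 + 2*(-1139))/(12881 + 35*(-1139)) - 2086 = 35*(1531 - 2278)/(12881 - 39865) - 2086 = 35*(-747)/(-26984) - 2086 = 35*(-1/26984)*(-747) - 2086 = 26145/26984 - 2086 = -56262479/26984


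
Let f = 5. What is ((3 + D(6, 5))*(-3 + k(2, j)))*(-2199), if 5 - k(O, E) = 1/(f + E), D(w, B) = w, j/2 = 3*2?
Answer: -653103/17 ≈ -38418.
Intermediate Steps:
j = 12 (j = 2*(3*2) = 2*6 = 12)
k(O, E) = 5 - 1/(5 + E)
((3 + D(6, 5))*(-3 + k(2, j)))*(-2199) = ((3 + 6)*(-3 + (24 + 5*12)/(5 + 12)))*(-2199) = (9*(-3 + (24 + 60)/17))*(-2199) = (9*(-3 + (1/17)*84))*(-2199) = (9*(-3 + 84/17))*(-2199) = (9*(33/17))*(-2199) = (297/17)*(-2199) = -653103/17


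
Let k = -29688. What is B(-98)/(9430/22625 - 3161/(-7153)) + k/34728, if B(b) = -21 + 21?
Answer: -1237/1447 ≈ -0.85487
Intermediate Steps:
B(b) = 0
B(-98)/(9430/22625 - 3161/(-7153)) + k/34728 = 0/(9430/22625 - 3161/(-7153)) - 29688/34728 = 0/(9430*(1/22625) - 3161*(-1/7153)) - 29688*1/34728 = 0/(1886/4525 + 3161/7153) - 1237/1447 = 0/(27794083/32367325) - 1237/1447 = 0*(32367325/27794083) - 1237/1447 = 0 - 1237/1447 = -1237/1447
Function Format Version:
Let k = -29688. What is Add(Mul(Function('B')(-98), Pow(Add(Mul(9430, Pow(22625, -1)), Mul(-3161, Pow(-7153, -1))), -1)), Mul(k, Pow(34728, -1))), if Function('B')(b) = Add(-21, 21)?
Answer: Rational(-1237, 1447) ≈ -0.85487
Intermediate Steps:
Function('B')(b) = 0
Add(Mul(Function('B')(-98), Pow(Add(Mul(9430, Pow(22625, -1)), Mul(-3161, Pow(-7153, -1))), -1)), Mul(k, Pow(34728, -1))) = Add(Mul(0, Pow(Add(Mul(9430, Pow(22625, -1)), Mul(-3161, Pow(-7153, -1))), -1)), Mul(-29688, Pow(34728, -1))) = Add(Mul(0, Pow(Add(Mul(9430, Rational(1, 22625)), Mul(-3161, Rational(-1, 7153))), -1)), Mul(-29688, Rational(1, 34728))) = Add(Mul(0, Pow(Add(Rational(1886, 4525), Rational(3161, 7153)), -1)), Rational(-1237, 1447)) = Add(Mul(0, Pow(Rational(27794083, 32367325), -1)), Rational(-1237, 1447)) = Add(Mul(0, Rational(32367325, 27794083)), Rational(-1237, 1447)) = Add(0, Rational(-1237, 1447)) = Rational(-1237, 1447)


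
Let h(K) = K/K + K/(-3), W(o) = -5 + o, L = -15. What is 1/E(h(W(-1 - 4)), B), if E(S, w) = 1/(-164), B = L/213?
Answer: -164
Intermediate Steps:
B = -5/71 (B = -15/213 = -15*1/213 = -5/71 ≈ -0.070423)
h(K) = 1 - K/3 (h(K) = 1 + K*(-⅓) = 1 - K/3)
E(S, w) = -1/164
1/E(h(W(-1 - 4)), B) = 1/(-1/164) = -164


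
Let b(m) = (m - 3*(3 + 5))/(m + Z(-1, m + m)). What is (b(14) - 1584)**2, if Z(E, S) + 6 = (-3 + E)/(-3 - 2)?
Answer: 1216126129/484 ≈ 2.5127e+6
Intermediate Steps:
Z(E, S) = -27/5 - E/5 (Z(E, S) = -6 + (-3 + E)/(-3 - 2) = -6 + (-3 + E)/(-5) = -6 + (-3 + E)*(-1/5) = -6 + (3/5 - E/5) = -27/5 - E/5)
b(m) = (-24 + m)/(-26/5 + m) (b(m) = (m - 3*(3 + 5))/(m + (-27/5 - 1/5*(-1))) = (m - 3*8)/(m + (-27/5 + 1/5)) = (m - 24)/(m - 26/5) = (-24 + m)/(-26/5 + m))
(b(14) - 1584)**2 = (5*(-24 + 14)/(-26 + 5*14) - 1584)**2 = (5*(-10)/(-26 + 70) - 1584)**2 = (5*(-10)/44 - 1584)**2 = (5*(1/44)*(-10) - 1584)**2 = (-25/22 - 1584)**2 = (-34873/22)**2 = 1216126129/484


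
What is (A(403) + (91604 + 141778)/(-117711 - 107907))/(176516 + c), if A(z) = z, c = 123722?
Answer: 7557556/5644924757 ≈ 0.0013388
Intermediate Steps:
(A(403) + (91604 + 141778)/(-117711 - 107907))/(176516 + c) = (403 + (91604 + 141778)/(-117711 - 107907))/(176516 + 123722) = (403 + 233382/(-225618))/300238 = (403 + 233382*(-1/225618))*(1/300238) = (403 - 38897/37603)*(1/300238) = (15115112/37603)*(1/300238) = 7557556/5644924757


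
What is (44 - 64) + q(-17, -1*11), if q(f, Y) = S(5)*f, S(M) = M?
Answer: -105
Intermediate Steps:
q(f, Y) = 5*f
(44 - 64) + q(-17, -1*11) = (44 - 64) + 5*(-17) = -20 - 85 = -105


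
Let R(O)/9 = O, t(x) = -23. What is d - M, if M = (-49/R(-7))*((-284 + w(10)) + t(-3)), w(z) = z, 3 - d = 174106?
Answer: -173872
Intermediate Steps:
d = -174103 (d = 3 - 1*174106 = 3 - 174106 = -174103)
R(O) = 9*O
M = -231 (M = (-49/(9*(-7)))*((-284 + 10) - 23) = (-49/(-63))*(-274 - 23) = -49*(-1/63)*(-297) = (7/9)*(-297) = -231)
d - M = -174103 - 1*(-231) = -174103 + 231 = -173872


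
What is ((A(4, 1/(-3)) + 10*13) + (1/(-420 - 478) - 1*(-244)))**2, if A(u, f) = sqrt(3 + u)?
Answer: 112801539029/806404 + 335851*sqrt(7)/449 ≈ 1.4186e+5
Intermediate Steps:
((A(4, 1/(-3)) + 10*13) + (1/(-420 - 478) - 1*(-244)))**2 = ((sqrt(3 + 4) + 10*13) + (1/(-420 - 478) - 1*(-244)))**2 = ((sqrt(7) + 130) + (1/(-898) + 244))**2 = ((130 + sqrt(7)) + (-1/898 + 244))**2 = ((130 + sqrt(7)) + 219111/898)**2 = (335851/898 + sqrt(7))**2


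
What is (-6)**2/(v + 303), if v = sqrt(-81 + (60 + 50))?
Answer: 2727/22945 - 9*sqrt(29)/22945 ≈ 0.11674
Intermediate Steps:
v = sqrt(29) (v = sqrt(-81 + 110) = sqrt(29) ≈ 5.3852)
(-6)**2/(v + 303) = (-6)**2/(sqrt(29) + 303) = 36/(303 + sqrt(29))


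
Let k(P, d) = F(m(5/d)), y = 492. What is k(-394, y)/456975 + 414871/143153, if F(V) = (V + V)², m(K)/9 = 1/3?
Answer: 21065647637/7268593575 ≈ 2.8982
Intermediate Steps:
m(K) = 3 (m(K) = 9/3 = 9*(⅓) = 3)
F(V) = 4*V² (F(V) = (2*V)² = 4*V²)
k(P, d) = 36 (k(P, d) = 4*3² = 4*9 = 36)
k(-394, y)/456975 + 414871/143153 = 36/456975 + 414871/143153 = 36*(1/456975) + 414871*(1/143153) = 4/50775 + 414871/143153 = 21065647637/7268593575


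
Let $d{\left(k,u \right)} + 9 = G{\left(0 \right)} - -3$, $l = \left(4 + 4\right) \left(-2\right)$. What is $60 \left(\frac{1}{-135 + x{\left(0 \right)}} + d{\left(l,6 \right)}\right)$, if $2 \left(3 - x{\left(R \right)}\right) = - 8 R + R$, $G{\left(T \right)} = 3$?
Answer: $- \frac{1985}{11} \approx -180.45$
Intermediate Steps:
$l = -16$ ($l = 8 \left(-2\right) = -16$)
$x{\left(R \right)} = 3 + \frac{7 R}{2}$ ($x{\left(R \right)} = 3 - \frac{- 8 R + R}{2} = 3 - \frac{\left(-7\right) R}{2} = 3 + \frac{7 R}{2}$)
$d{\left(k,u \right)} = -3$ ($d{\left(k,u \right)} = -9 + \left(3 - -3\right) = -9 + \left(3 + 3\right) = -9 + 6 = -3$)
$60 \left(\frac{1}{-135 + x{\left(0 \right)}} + d{\left(l,6 \right)}\right) = 60 \left(\frac{1}{-135 + \left(3 + \frac{7}{2} \cdot 0\right)} - 3\right) = 60 \left(\frac{1}{-135 + \left(3 + 0\right)} - 3\right) = 60 \left(\frac{1}{-135 + 3} - 3\right) = 60 \left(\frac{1}{-132} - 3\right) = 60 \left(- \frac{1}{132} - 3\right) = 60 \left(- \frac{397}{132}\right) = - \frac{1985}{11}$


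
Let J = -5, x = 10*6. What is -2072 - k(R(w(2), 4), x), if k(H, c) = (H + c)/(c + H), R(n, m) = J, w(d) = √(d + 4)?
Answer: -2073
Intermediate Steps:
w(d) = √(4 + d)
x = 60
R(n, m) = -5
k(H, c) = 1 (k(H, c) = (H + c)/(H + c) = 1)
-2072 - k(R(w(2), 4), x) = -2072 - 1*1 = -2072 - 1 = -2073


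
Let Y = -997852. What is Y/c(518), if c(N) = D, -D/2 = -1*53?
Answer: -498926/53 ≈ -9413.7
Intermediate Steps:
D = 106 (D = -(-2)*53 = -2*(-53) = 106)
c(N) = 106
Y/c(518) = -997852/106 = -997852*1/106 = -498926/53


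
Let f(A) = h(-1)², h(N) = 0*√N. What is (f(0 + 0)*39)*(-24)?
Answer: 0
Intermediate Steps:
h(N) = 0
f(A) = 0 (f(A) = 0² = 0)
(f(0 + 0)*39)*(-24) = (0*39)*(-24) = 0*(-24) = 0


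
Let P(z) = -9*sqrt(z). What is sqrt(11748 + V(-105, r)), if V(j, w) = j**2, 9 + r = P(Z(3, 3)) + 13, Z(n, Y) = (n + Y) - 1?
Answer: sqrt(22773) ≈ 150.91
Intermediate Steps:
Z(n, Y) = -1 + Y + n (Z(n, Y) = (Y + n) - 1 = -1 + Y + n)
r = 4 - 9*sqrt(5) (r = -9 + (-9*sqrt(-1 + 3 + 3) + 13) = -9 + (-9*sqrt(5) + 13) = -9 + (13 - 9*sqrt(5)) = 4 - 9*sqrt(5) ≈ -16.125)
sqrt(11748 + V(-105, r)) = sqrt(11748 + (-105)**2) = sqrt(11748 + 11025) = sqrt(22773)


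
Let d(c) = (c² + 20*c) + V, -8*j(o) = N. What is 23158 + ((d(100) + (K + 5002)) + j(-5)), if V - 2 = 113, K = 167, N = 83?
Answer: 323453/8 ≈ 40432.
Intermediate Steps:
V = 115 (V = 2 + 113 = 115)
j(o) = -83/8 (j(o) = -⅛*83 = -83/8)
d(c) = 115 + c² + 20*c (d(c) = (c² + 20*c) + 115 = 115 + c² + 20*c)
23158 + ((d(100) + (K + 5002)) + j(-5)) = 23158 + (((115 + 100² + 20*100) + (167 + 5002)) - 83/8) = 23158 + (((115 + 10000 + 2000) + 5169) - 83/8) = 23158 + ((12115 + 5169) - 83/8) = 23158 + (17284 - 83/8) = 23158 + 138189/8 = 323453/8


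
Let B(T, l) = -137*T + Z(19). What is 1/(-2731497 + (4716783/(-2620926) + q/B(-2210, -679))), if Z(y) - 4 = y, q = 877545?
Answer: -29392520234/80285548553772085 ≈ -3.6610e-7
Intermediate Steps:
Z(y) = 4 + y
B(T, l) = 23 - 137*T (B(T, l) = -137*T + (4 + 19) = -137*T + 23 = 23 - 137*T)
1/(-2731497 + (4716783/(-2620926) + q/B(-2210, -679))) = 1/(-2731497 + (4716783/(-2620926) + 877545/(23 - 137*(-2210)))) = 1/(-2731497 + (4716783*(-1/2620926) + 877545/(23 + 302770))) = 1/(-2731497 + (-524087/291214 + 877545/302793)) = 1/(-2731497 + (-524087/291214 + 877545*(1/302793))) = 1/(-2731497 + (-524087/291214 + 292515/100931)) = 1/(-2731497 + 32287838213/29392520234) = 1/(-80285548553772085/29392520234) = -29392520234/80285548553772085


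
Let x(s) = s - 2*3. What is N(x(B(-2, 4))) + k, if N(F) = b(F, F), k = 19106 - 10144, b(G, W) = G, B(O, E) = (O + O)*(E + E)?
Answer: 8924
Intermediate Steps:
B(O, E) = 4*E*O (B(O, E) = (2*O)*(2*E) = 4*E*O)
x(s) = -6 + s (x(s) = s - 6 = -6 + s)
k = 8962
N(F) = F
N(x(B(-2, 4))) + k = (-6 + 4*4*(-2)) + 8962 = (-6 - 32) + 8962 = -38 + 8962 = 8924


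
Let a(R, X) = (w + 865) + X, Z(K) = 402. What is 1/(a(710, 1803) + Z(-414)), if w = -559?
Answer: 1/2511 ≈ 0.00039825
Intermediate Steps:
a(R, X) = 306 + X (a(R, X) = (-559 + 865) + X = 306 + X)
1/(a(710, 1803) + Z(-414)) = 1/((306 + 1803) + 402) = 1/(2109 + 402) = 1/2511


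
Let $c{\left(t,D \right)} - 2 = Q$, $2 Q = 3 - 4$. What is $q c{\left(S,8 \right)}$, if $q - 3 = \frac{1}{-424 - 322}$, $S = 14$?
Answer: $\frac{6711}{1492} \approx 4.498$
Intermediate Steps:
$Q = - \frac{1}{2}$ ($Q = \frac{3 - 4}{2} = \frac{1}{2} \left(-1\right) = - \frac{1}{2} \approx -0.5$)
$c{\left(t,D \right)} = \frac{3}{2}$ ($c{\left(t,D \right)} = 2 - \frac{1}{2} = \frac{3}{2}$)
$q = \frac{2237}{746}$ ($q = 3 + \frac{1}{-424 - 322} = 3 + \frac{1}{-746} = 3 - \frac{1}{746} = \frac{2237}{746} \approx 2.9987$)
$q c{\left(S,8 \right)} = \frac{2237}{746} \cdot \frac{3}{2} = \frac{6711}{1492}$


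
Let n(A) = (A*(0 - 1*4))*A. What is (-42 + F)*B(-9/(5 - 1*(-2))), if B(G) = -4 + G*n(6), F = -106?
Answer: -187664/7 ≈ -26809.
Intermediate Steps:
n(A) = -4*A² (n(A) = (A*(0 - 4))*A = (A*(-4))*A = (-4*A)*A = -4*A²)
B(G) = -4 - 144*G (B(G) = -4 + G*(-4*6²) = -4 + G*(-4*36) = -4 + G*(-144) = -4 - 144*G)
(-42 + F)*B(-9/(5 - 1*(-2))) = (-42 - 106)*(-4 - (-1296)/(5 - 1*(-2))) = -148*(-4 - (-1296)/(5 + 2)) = -148*(-4 - (-1296)/7) = -148*(-4 - 144*(-9/7)) = -148*(-4 + 1296/7) = -148*1268/7 = -187664/7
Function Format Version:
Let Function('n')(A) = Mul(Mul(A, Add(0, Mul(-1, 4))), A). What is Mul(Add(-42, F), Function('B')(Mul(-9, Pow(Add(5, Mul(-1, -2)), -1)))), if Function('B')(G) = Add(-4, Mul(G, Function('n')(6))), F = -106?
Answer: Rational(-187664, 7) ≈ -26809.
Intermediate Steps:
Function('n')(A) = Mul(-4, Pow(A, 2)) (Function('n')(A) = Mul(Mul(A, Add(0, -4)), A) = Mul(Mul(A, -4), A) = Mul(Mul(-4, A), A) = Mul(-4, Pow(A, 2)))
Function('B')(G) = Add(-4, Mul(-144, G)) (Function('B')(G) = Add(-4, Mul(G, Mul(-4, Pow(6, 2)))) = Add(-4, Mul(G, Mul(-4, 36))) = Add(-4, Mul(G, -144)) = Add(-4, Mul(-144, G)))
Mul(Add(-42, F), Function('B')(Mul(-9, Pow(Add(5, Mul(-1, -2)), -1)))) = Mul(Add(-42, -106), Add(-4, Mul(-144, Mul(-9, Pow(Add(5, Mul(-1, -2)), -1))))) = Mul(-148, Add(-4, Mul(-144, Mul(-9, Pow(Add(5, 2), -1))))) = Mul(-148, Add(-4, Mul(-144, Mul(-9, Pow(7, -1))))) = Mul(-148, Add(-4, Mul(-144, Mul(-9, Rational(1, 7))))) = Mul(-148, Add(-4, Mul(-144, Rational(-9, 7)))) = Mul(-148, Add(-4, Rational(1296, 7))) = Mul(-148, Rational(1268, 7)) = Rational(-187664, 7)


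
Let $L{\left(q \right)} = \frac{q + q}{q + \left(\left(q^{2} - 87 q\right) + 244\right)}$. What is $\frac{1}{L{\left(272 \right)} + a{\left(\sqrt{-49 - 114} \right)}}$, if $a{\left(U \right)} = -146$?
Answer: $- \frac{12709}{1855378} \approx -0.0068498$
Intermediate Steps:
$L{\left(q \right)} = \frac{2 q}{244 + q^{2} - 86 q}$ ($L{\left(q \right)} = \frac{2 q}{q + \left(244 + q^{2} - 87 q\right)} = \frac{2 q}{244 + q^{2} - 86 q}$)
$\frac{1}{L{\left(272 \right)} + a{\left(\sqrt{-49 - 114} \right)}} = \frac{1}{2 \cdot 272 \frac{1}{244 + 272^{2} - 23392} - 146} = \frac{1}{2 \cdot 272 \frac{1}{244 + 73984 - 23392} - 146} = \frac{1}{2 \cdot 272 \cdot \frac{1}{50836} - 146} = \frac{1}{\frac{136}{12709} - 146} = \frac{1}{- \frac{1855378}{12709}} = - \frac{12709}{1855378}$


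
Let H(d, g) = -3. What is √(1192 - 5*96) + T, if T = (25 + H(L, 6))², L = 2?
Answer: 484 + 2*√178 ≈ 510.68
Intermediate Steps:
T = 484 (T = (25 - 3)² = 22² = 484)
√(1192 - 5*96) + T = √(1192 - 5*96) + 484 = √(1192 - 480) + 484 = √712 + 484 = 2*√178 + 484 = 484 + 2*√178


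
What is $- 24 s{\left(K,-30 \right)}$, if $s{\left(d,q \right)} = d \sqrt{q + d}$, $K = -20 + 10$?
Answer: $480 i \sqrt{10} \approx 1517.9 i$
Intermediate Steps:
$K = -10$
$s{\left(d,q \right)} = d \sqrt{d + q}$
$- 24 s{\left(K,-30 \right)} = - 24 \left(- 10 \sqrt{-10 - 30}\right) = - 24 \left(- 10 \sqrt{-40}\right) = - 24 \left(- 10 \cdot 2 i \sqrt{10}\right) = - 24 \left(- 20 i \sqrt{10}\right) = 480 i \sqrt{10}$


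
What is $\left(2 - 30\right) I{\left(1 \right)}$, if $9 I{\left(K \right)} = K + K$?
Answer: $- \frac{56}{9} \approx -6.2222$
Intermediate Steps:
$I{\left(K \right)} = \frac{2 K}{9}$ ($I{\left(K \right)} = \frac{K + K}{9} = \frac{2 K}{9}$)
$\left(2 - 30\right) I{\left(1 \right)} = \left(2 - 30\right) \frac{2}{9} \cdot 1 = \left(2 - 30\right) \frac{2}{9} = \left(-28\right) \frac{2}{9} = - \frac{56}{9}$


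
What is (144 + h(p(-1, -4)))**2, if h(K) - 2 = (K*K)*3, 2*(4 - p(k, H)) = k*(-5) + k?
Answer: 24964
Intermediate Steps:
p(k, H) = 4 + 2*k (p(k, H) = 4 - (k*(-5) + k)/2 = 4 - (-5*k + k)/2 = 4 - (-2)*k = 4 + 2*k)
h(K) = 2 + 3*K**2 (h(K) = 2 + (K*K)*3 = 2 + K**2*3 = 2 + 3*K**2)
(144 + h(p(-1, -4)))**2 = (144 + (2 + 3*(4 + 2*(-1))**2))**2 = (144 + (2 + 3*(4 - 2)**2))**2 = (144 + (2 + 3*2**2))**2 = (144 + (2 + 3*4))**2 = (144 + (2 + 12))**2 = (144 + 14)**2 = 158**2 = 24964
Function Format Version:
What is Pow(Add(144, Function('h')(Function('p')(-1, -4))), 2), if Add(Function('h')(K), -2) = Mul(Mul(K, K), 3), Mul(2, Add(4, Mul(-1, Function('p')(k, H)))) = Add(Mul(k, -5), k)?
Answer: 24964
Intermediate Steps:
Function('p')(k, H) = Add(4, Mul(2, k)) (Function('p')(k, H) = Add(4, Mul(Rational(-1, 2), Add(Mul(k, -5), k))) = Add(4, Mul(Rational(-1, 2), Add(Mul(-5, k), k))) = Add(4, Mul(Rational(-1, 2), Mul(-4, k))) = Add(4, Mul(2, k)))
Function('h')(K) = Add(2, Mul(3, Pow(K, 2))) (Function('h')(K) = Add(2, Mul(Mul(K, K), 3)) = Add(2, Mul(Pow(K, 2), 3)) = Add(2, Mul(3, Pow(K, 2))))
Pow(Add(144, Function('h')(Function('p')(-1, -4))), 2) = Pow(Add(144, Add(2, Mul(3, Pow(Add(4, Mul(2, -1)), 2)))), 2) = Pow(Add(144, Add(2, Mul(3, Pow(Add(4, -2), 2)))), 2) = Pow(Add(144, Add(2, Mul(3, Pow(2, 2)))), 2) = Pow(Add(144, Add(2, Mul(3, 4))), 2) = Pow(Add(144, Add(2, 12)), 2) = Pow(Add(144, 14), 2) = Pow(158, 2) = 24964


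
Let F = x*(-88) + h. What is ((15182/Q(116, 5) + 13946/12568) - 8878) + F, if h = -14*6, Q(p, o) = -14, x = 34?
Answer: -573485585/43988 ≈ -13037.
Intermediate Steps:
h = -84
F = -3076 (F = 34*(-88) - 84 = -2992 - 84 = -3076)
((15182/Q(116, 5) + 13946/12568) - 8878) + F = ((15182/(-14) + 13946/12568) - 8878) - 3076 = ((15182*(-1/14) + 13946*(1/12568)) - 8878) - 3076 = ((-7591/7 + 6973/6284) - 8878) - 3076 = (-47653033/43988 - 8878) - 3076 = -438178497/43988 - 3076 = -573485585/43988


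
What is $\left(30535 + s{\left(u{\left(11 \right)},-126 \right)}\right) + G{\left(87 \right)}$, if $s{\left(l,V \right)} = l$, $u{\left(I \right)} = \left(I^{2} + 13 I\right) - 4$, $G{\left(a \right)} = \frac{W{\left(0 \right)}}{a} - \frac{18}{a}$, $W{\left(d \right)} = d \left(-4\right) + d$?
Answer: $\frac{893049}{29} \approx 30795.0$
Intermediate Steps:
$W{\left(d \right)} = - 3 d$ ($W{\left(d \right)} = - 4 d + d = - 3 d$)
$G{\left(a \right)} = - \frac{18}{a}$ ($G{\left(a \right)} = \frac{\left(-3\right) 0}{a} - \frac{18}{a} = \frac{0}{a} - \frac{18}{a} = 0 - \frac{18}{a} = - \frac{18}{a}$)
$u{\left(I \right)} = -4 + I^{2} + 13 I$
$\left(30535 + s{\left(u{\left(11 \right)},-126 \right)}\right) + G{\left(87 \right)} = \left(30535 + \left(-4 + 11^{2} + 13 \cdot 11\right)\right) - \frac{18}{87} = \left(30535 + \left(-4 + 121 + 143\right)\right) - \frac{6}{29} = \left(30535 + 260\right) - \frac{6}{29} = 30795 - \frac{6}{29} = \frac{893049}{29}$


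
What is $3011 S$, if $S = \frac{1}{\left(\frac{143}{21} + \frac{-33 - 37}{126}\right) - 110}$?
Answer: $- \frac{189693}{6536} \approx -29.023$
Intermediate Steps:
$S = - \frac{63}{6536}$ ($S = \frac{1}{\left(143 \cdot \frac{1}{21} + \left(-33 - 37\right) \frac{1}{126}\right) - 110} = \frac{1}{\left(\frac{143}{21} - \frac{5}{9}\right) - 110} = \frac{1}{\frac{394}{63} - 110} = \frac{1}{- \frac{6536}{63}} = - \frac{63}{6536} \approx -0.0096389$)
$3011 S = 3011 \left(- \frac{63}{6536}\right) = - \frac{189693}{6536}$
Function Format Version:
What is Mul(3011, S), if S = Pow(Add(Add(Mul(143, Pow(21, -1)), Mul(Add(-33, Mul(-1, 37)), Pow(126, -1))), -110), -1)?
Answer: Rational(-189693, 6536) ≈ -29.023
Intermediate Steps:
S = Rational(-63, 6536) (S = Pow(Add(Add(Mul(143, Rational(1, 21)), Mul(Add(-33, -37), Rational(1, 126))), -110), -1) = Pow(Add(Add(Rational(143, 21), Mul(-70, Rational(1, 126))), -110), -1) = Pow(Add(Add(Rational(143, 21), Rational(-5, 9)), -110), -1) = Pow(Add(Rational(394, 63), -110), -1) = Pow(Rational(-6536, 63), -1) = Rational(-63, 6536) ≈ -0.0096389)
Mul(3011, S) = Mul(3011, Rational(-63, 6536)) = Rational(-189693, 6536)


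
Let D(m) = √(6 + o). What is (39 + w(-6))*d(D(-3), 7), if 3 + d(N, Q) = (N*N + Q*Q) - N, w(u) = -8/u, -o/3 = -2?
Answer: 7018/3 - 242*√3/3 ≈ 2199.6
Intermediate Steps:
o = 6 (o = -3*(-2) = 6)
D(m) = 2*√3 (D(m) = √(6 + 6) = √12 = 2*√3)
d(N, Q) = -3 + N² + Q² - N (d(N, Q) = -3 + ((N*N + Q*Q) - N) = -3 + ((N² + Q²) - N) = -3 + (N² + Q² - N) = -3 + N² + Q² - N)
(39 + w(-6))*d(D(-3), 7) = (39 - 8/(-6))*(-3 + (2*√3)² + 7² - 2*√3) = (39 - 8*(-⅙))*(-3 + 12 + 49 - 2*√3) = (39 + 4/3)*(58 - 2*√3) = 121*(58 - 2*√3)/3 = 7018/3 - 242*√3/3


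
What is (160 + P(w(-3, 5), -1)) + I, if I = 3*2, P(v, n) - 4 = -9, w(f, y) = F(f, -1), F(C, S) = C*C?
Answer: 161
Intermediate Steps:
F(C, S) = C**2
w(f, y) = f**2
P(v, n) = -5 (P(v, n) = 4 - 9 = -5)
I = 6
(160 + P(w(-3, 5), -1)) + I = (160 - 5) + 6 = 155 + 6 = 161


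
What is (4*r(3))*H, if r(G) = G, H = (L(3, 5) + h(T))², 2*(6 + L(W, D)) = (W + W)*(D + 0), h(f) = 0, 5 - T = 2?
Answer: 972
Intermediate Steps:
T = 3 (T = 5 - 1*2 = 5 - 2 = 3)
L(W, D) = -6 + D*W (L(W, D) = -6 + ((W + W)*(D + 0))/2 = -6 + ((2*W)*D)/2 = -6 + (2*D*W)/2 = -6 + D*W)
H = 81 (H = ((-6 + 5*3) + 0)² = ((-6 + 15) + 0)² = (9 + 0)² = 9² = 81)
(4*r(3))*H = (4*3)*81 = 12*81 = 972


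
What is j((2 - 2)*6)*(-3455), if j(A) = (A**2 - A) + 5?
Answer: -17275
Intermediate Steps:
j(A) = 5 + A**2 - A
j((2 - 2)*6)*(-3455) = (5 + ((2 - 2)*6)**2 - (2 - 2)*6)*(-3455) = (5 + (0*6)**2 - 0*6)*(-3455) = (5 + 0**2 - 1*0)*(-3455) = (5 + 0 + 0)*(-3455) = 5*(-3455) = -17275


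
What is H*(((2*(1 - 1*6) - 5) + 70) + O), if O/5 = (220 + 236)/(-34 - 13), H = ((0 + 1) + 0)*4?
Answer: 1220/47 ≈ 25.957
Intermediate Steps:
H = 4 (H = (1 + 0)*4 = 1*4 = 4)
O = -2280/47 (O = 5*((220 + 236)/(-34 - 13)) = 5*(456/(-47)) = 5*(456*(-1/47)) = 5*(-456/47) = -2280/47 ≈ -48.511)
H*(((2*(1 - 1*6) - 5) + 70) + O) = 4*(((2*(1 - 1*6) - 5) + 70) - 2280/47) = 4*(((2*(1 - 6) - 5) + 70) - 2280/47) = 4*(((2*(-5) - 5) + 70) - 2280/47) = 4*(((-10 - 5) + 70) - 2280/47) = 4*((-15 + 70) - 2280/47) = 4*(55 - 2280/47) = 4*(305/47) = 1220/47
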